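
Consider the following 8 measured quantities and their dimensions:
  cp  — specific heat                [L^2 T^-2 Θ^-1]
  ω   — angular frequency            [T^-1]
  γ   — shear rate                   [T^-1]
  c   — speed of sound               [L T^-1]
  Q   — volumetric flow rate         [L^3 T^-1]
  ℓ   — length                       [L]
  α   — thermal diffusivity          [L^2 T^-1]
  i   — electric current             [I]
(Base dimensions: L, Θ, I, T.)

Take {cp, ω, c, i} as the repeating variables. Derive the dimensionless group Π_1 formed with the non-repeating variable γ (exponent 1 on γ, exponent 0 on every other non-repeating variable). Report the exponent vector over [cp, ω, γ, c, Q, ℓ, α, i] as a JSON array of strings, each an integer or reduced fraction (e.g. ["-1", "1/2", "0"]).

Write exponents as rows L,Θ,I,T / cols cp,ω,γ,c,Q,ℓ,α,i:
  L: [ 2  0  0  1  3  1  2  0]
  Θ: [-1  0  0  0  0  0  0  0]
  I: [ 0  0  0  0  0  0  0  1]
  T: [-2 -1 -1 -1 -1  0 -1  0]
Row reduction gives pivot columns cp,ω,c,i; rank = 4
Pivot set = {cp,ω,c,i}, free = {γ,Q,ℓ,α}
RREF:
  r0: [   1    0    0    0    0    0    0    0]
  r1: [   0    1    1    0   -2   -1   -1    0]
  r2: [   0    0    0    1    3    1    2    0]
  r3: [   0    0    0    0    0    0    0    1]
Fix exponent of γ at 1, Q at 0, ℓ at 0, α at 0; solve each RREF row for its pivot's exponent:
  r0: exp(cp) + (0)·1 = 0 ⇒ exp(cp) = 0
  r1: exp(ω) + (1)·1 = 0 ⇒ exp(ω) = -1
  r2: exp(c) + (0)·1 = 0 ⇒ exp(c) = 0
  r3: exp(i) + (0)·1 = 0 ⇒ exp(i) = 0
Π_1 = ω^-1 · γ

["0", "-1", "1", "0", "0", "0", "0", "0"]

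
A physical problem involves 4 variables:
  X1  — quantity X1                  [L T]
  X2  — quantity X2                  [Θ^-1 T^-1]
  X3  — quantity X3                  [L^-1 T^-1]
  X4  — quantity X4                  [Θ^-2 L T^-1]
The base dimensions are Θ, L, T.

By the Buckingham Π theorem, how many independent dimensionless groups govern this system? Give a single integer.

Exponent matrix [Θ,L,T] × [X1,X2,X3,X4]:
  Θ: [ 0 -1  0 -2]
  L: [ 1  0 -1  1]
  T: [ 1 -1 -1 -1]
Row reduction gives pivot columns X1,X2; rank = 2
Π count = n − r = 4 − 2 = 2

2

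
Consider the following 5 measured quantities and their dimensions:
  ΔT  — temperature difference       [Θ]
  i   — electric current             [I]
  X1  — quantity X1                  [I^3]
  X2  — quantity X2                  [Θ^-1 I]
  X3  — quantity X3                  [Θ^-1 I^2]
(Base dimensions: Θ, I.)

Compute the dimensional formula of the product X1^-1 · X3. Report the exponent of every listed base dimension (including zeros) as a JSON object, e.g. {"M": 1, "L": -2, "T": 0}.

{"Θ": -1, "I": -1}

Write exponents as rows Θ,I / cols ΔT,i,X1,X2,X3:
  Θ: [ 1  0  0 -1 -1]
  I: [ 0  1  3  1  2]
  [Θ]: (-1)·0+(1)·-1 = -1
  [I]: (-1)·3+(1)·2 = -1
⇒ Θ^-1 I^-1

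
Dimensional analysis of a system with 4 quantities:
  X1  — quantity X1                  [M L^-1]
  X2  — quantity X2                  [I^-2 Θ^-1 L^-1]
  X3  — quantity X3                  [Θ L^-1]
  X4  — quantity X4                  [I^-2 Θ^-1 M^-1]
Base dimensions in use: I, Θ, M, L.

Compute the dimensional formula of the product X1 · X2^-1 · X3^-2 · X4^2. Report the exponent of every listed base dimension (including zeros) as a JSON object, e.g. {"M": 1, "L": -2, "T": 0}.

Write exponents as rows I,Θ,M,L / cols X1,X2,X3,X4:
  I: [ 0 -2  0 -2]
  Θ: [ 0 -1  1 -1]
  M: [ 1  0  0 -1]
  L: [-1 -1 -1  0]
  [I]: (1)·0+(-1)·-2+(-2)·0+(2)·-2 = -2
  [Θ]: (1)·0+(-1)·-1+(-2)·1+(2)·-1 = -3
  [M]: (1)·1+(-1)·0+(-2)·0+(2)·-1 = -1
  [L]: (1)·-1+(-1)·-1+(-2)·-1+(2)·0 = 2
⇒ I^-2 Θ^-3 M^-1 L^2

{"I": -2, "Θ": -3, "M": -1, "L": 2}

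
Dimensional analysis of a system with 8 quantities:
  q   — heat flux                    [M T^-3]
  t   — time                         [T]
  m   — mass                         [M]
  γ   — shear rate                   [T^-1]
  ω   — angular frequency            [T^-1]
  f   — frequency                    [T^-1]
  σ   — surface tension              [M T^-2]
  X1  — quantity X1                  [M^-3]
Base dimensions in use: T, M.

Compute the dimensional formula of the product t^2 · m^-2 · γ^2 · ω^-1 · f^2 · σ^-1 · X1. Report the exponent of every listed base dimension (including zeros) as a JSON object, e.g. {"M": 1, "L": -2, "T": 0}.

Exponent matrix [T,M] × [q,t,m,γ,ω,f,σ,X1]:
  T: [-3  1  0 -1 -1 -1 -2  0]
  M: [ 1  0  1  0  0  0  1 -3]
  [T]: (2)·1+(-2)·0+(2)·-1+(-1)·-1+(2)·-1+(-1)·-2+(1)·0 = 1
  [M]: (2)·0+(-2)·1+(2)·0+(-1)·0+(2)·0+(-1)·1+(1)·-3 = -6
⇒ T M^-6

{"T": 1, "M": -6}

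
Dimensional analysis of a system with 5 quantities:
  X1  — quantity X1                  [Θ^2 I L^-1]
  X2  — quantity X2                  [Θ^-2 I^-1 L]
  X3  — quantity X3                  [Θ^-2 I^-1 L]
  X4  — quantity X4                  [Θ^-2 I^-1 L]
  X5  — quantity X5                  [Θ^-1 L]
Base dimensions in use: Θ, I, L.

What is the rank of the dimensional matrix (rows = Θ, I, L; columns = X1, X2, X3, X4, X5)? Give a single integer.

2

Write exponents as rows Θ,I,L / cols X1,X2,X3,X4,X5:
  Θ: [ 2 -2 -2 -2 -1]
  I: [ 1 -1 -1 -1  0]
  L: [-1  1  1  1  1]
Echelon form has 2 nonzero rows (pivots: X1,X5)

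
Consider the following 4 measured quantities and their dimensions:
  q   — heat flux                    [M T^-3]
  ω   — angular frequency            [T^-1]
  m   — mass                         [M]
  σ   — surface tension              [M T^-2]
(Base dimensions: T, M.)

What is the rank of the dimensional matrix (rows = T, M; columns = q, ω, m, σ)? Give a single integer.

Exponent matrix [T,M] × [q,ω,m,σ]:
  T: [-3 -1  0 -2]
  M: [ 1  0  1  1]
Echelon form has 2 nonzero rows (pivots: q,ω)

2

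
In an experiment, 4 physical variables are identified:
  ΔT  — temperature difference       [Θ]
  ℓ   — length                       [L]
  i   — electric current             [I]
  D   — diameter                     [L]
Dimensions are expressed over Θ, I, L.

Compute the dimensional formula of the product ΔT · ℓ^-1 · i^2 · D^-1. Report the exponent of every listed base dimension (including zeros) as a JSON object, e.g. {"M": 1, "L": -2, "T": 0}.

Dimensional matrix (Θ×I×L by ΔT×ℓ×i×D):
  Θ: [ 1  0  0  0]
  I: [ 0  0  1  0]
  L: [ 0  1  0  1]
  [Θ]: (1)·1+(-1)·0+(2)·0+(-1)·0 = 1
  [I]: (1)·0+(-1)·0+(2)·1+(-1)·0 = 2
  [L]: (1)·0+(-1)·1+(2)·0+(-1)·1 = -2
⇒ Θ I^2 L^-2

{"Θ": 1, "I": 2, "L": -2}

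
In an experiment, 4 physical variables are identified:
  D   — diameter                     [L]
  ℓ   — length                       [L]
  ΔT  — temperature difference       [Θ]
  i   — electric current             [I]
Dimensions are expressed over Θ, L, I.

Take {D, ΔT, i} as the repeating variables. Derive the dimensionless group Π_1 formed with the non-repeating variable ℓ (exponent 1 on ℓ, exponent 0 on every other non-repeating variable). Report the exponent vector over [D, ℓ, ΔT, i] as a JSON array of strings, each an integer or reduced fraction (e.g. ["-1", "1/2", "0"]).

Write exponents as rows Θ,L,I / cols D,ℓ,ΔT,i:
  Θ: [ 0  0  1  0]
  L: [ 1  1  0  0]
  I: [ 0  0  0  1]
RREF → pivots at {D,ΔT,i} ⇒ r = 3
Repeat: D,ΔT,i; free: ℓ
RREF:
  r0: [   1    1    0    0]
  r1: [   0    0    1    0]
  r2: [   0    0    0    1]
Fix exponent of ℓ at 1; solve each RREF row for its pivot's exponent:
  r0: exp(D) + (1)·1 = 0 ⇒ exp(D) = -1
  r1: exp(ΔT) + (0)·1 = 0 ⇒ exp(ΔT) = 0
  r2: exp(i) + (0)·1 = 0 ⇒ exp(i) = 0
Π_1 = D^-1 · ℓ

["-1", "1", "0", "0"]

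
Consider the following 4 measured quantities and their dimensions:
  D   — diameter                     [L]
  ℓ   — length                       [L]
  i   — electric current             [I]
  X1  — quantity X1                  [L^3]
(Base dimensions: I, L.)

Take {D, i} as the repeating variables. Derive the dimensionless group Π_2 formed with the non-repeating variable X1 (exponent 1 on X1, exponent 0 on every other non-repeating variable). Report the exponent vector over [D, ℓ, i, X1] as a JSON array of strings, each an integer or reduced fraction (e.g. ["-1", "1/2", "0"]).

["-3", "0", "0", "1"]

Write exponents as rows I,L / cols D,ℓ,i,X1:
  I: [ 0  0  1  0]
  L: [ 1  1  0  3]
Echelon form has 2 nonzero rows (pivots: D,i)
Pivot set = {D,i}, free = {ℓ,X1}
RREF:
  r0: [   1    1    0    3]
  r1: [   0    0    1    0]
Fix exponent of X1 at 1, ℓ at 0; solve each RREF row for its pivot's exponent:
  r0: exp(D) + (3)·1 = 0 ⇒ exp(D) = -3
  r1: exp(i) + (0)·1 = 0 ⇒ exp(i) = 0
Π_2 = D^-3 · X1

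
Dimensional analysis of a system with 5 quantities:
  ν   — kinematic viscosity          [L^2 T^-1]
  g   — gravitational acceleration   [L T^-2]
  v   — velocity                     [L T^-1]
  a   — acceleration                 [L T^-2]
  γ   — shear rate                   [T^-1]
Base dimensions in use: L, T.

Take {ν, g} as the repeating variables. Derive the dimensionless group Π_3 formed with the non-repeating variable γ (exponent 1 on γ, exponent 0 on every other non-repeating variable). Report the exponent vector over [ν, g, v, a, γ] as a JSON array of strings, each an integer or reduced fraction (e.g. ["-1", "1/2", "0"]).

["1/3", "-2/3", "0", "0", "1"]

Dimensional matrix (L×T by ν×g×v×a×γ):
  L: [ 2  1  1  1  0]
  T: [-1 -2 -1 -2 -1]
RREF → pivots at {ν,g} ⇒ r = 2
Repeat: ν,g; free: v,a,γ
RREF:
  r0: [   1    0  1/3    0 -1/3]
  r1: [   0    1  1/3    1  2/3]
Fix exponent of γ at 1, v at 0, a at 0; solve each RREF row for its pivot's exponent:
  r0: exp(ν) + (-1/3)·1 = 0 ⇒ exp(ν) = 1/3
  r1: exp(g) + (2/3)·1 = 0 ⇒ exp(g) = -2/3
Π_3 = ν^(1/3) · g^(-2/3) · γ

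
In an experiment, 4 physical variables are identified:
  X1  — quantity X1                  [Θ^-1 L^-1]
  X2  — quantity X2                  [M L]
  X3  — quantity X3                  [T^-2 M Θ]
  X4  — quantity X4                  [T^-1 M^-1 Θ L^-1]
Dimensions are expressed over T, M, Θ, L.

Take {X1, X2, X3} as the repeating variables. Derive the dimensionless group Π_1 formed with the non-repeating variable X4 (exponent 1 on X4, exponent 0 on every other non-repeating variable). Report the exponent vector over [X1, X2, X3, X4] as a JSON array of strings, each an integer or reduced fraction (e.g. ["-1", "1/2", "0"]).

Exponent matrix [T,M,Θ,L] × [X1,X2,X3,X4]:
  T: [ 0  0 -2 -1]
  M: [ 0  1  1 -1]
  Θ: [-1  0  1  1]
  L: [-1  1  0 -1]
Echelon form has 3 nonzero rows (pivots: X1,X2,X3)
Repeat: X1,X2,X3; free: X4
RREF:
  r0: [   1    0    0 -1/2]
  r1: [   0    1    0 -3/2]
  r2: [   0    0    1  1/2]
  r3: [   0    0    0    0]
Fix exponent of X4 at 1; solve each RREF row for its pivot's exponent:
  r0: exp(X1) + (-1/2)·1 = 0 ⇒ exp(X1) = 1/2
  r1: exp(X2) + (-3/2)·1 = 0 ⇒ exp(X2) = 3/2
  r2: exp(X3) + (1/2)·1 = 0 ⇒ exp(X3) = -1/2
Π_1 = X1^(1/2) · X2^(3/2) · X3^(-1/2) · X4

["1/2", "3/2", "-1/2", "1"]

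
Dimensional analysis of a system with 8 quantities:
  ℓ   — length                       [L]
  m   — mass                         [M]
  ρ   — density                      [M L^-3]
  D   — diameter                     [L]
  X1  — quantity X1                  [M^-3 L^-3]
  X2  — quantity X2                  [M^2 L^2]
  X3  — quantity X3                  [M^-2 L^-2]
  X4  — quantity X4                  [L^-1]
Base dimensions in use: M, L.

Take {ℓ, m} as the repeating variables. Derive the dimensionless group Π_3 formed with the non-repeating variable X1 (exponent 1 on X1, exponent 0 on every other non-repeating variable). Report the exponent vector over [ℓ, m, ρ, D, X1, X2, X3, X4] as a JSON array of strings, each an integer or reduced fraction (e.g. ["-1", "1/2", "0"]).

Dimensional matrix (M×L by ℓ×m×ρ×D×X1×X2×X3×X4):
  M: [ 0  1  1  0 -3  2 -2  0]
  L: [ 1  0 -3  1 -3  2 -2 -1]
Echelon form has 2 nonzero rows (pivots: ℓ,m)
Pivot set = {ℓ,m}, free = {ρ,D,X1,X2,X3,X4}
RREF:
  r0: [   1    0   -3    1   -3    2   -2   -1]
  r1: [   0    1    1    0   -3    2   -2    0]
Fix exponent of X1 at 1, ρ at 0, D at 0, X2 at 0, X3 at 0, X4 at 0; solve each RREF row for its pivot's exponent:
  r0: exp(ℓ) + (-3)·1 = 0 ⇒ exp(ℓ) = 3
  r1: exp(m) + (-3)·1 = 0 ⇒ exp(m) = 3
Π_3 = ℓ^3 · m^3 · X1

["3", "3", "0", "0", "1", "0", "0", "0"]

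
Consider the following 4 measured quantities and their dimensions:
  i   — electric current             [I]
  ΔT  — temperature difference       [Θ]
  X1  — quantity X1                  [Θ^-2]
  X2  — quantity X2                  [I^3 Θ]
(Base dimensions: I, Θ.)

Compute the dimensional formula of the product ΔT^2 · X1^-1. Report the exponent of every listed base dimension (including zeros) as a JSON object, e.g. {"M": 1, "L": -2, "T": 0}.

{"I": 0, "Θ": 4}

Write exponents as rows I,Θ / cols i,ΔT,X1,X2:
  I: [ 1  0  0  3]
  Θ: [ 0  1 -2  1]
  [I]: (2)·0+(-1)·0 = 0
  [Θ]: (2)·1+(-1)·-2 = 4
⇒ Θ^4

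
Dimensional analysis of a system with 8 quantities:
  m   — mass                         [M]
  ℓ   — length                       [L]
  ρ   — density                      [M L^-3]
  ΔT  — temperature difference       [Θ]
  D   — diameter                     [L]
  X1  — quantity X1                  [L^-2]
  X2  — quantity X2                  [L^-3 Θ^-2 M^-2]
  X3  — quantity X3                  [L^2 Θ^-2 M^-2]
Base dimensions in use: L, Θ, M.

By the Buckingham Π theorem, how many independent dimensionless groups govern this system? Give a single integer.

5

Exponent matrix [L,Θ,M] × [m,ℓ,ρ,ΔT,D,X1,X2,X3]:
  L: [ 0  1 -3  0  1 -2 -3  2]
  Θ: [ 0  0  0  1  0  0 -2 -2]
  M: [ 1  0  1  0  0  0 -2 -2]
RREF → pivots at {m,ℓ,ΔT} ⇒ r = 3
8 vars − rank 3 = 5 Π groups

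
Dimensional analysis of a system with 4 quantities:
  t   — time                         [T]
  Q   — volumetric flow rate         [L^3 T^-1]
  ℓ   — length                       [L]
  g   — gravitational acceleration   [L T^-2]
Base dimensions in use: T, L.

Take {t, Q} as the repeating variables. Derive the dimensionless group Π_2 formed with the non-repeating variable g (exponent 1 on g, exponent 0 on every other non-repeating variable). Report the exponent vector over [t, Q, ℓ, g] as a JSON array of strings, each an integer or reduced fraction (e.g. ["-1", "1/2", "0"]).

["5/3", "-1/3", "0", "1"]

Exponent matrix [T,L] × [t,Q,ℓ,g]:
  T: [ 1 -1  0 -2]
  L: [ 0  3  1  1]
RREF → pivots at {t,Q} ⇒ r = 2
Pivot set = {t,Q}, free = {ℓ,g}
RREF:
  r0: [   1    0  1/3 -5/3]
  r1: [   0    1  1/3  1/3]
Fix exponent of g at 1, ℓ at 0; solve each RREF row for its pivot's exponent:
  r0: exp(t) + (-5/3)·1 = 0 ⇒ exp(t) = 5/3
  r1: exp(Q) + (1/3)·1 = 0 ⇒ exp(Q) = -1/3
Π_2 = t^(5/3) · Q^(-1/3) · g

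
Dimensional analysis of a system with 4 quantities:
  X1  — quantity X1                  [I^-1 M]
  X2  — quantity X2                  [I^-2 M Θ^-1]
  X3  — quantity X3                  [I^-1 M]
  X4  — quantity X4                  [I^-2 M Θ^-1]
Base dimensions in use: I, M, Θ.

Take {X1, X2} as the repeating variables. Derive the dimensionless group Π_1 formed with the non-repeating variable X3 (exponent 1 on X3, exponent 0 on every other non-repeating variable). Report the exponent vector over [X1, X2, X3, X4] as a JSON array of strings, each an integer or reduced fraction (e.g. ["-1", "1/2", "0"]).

Exponent matrix [I,M,Θ] × [X1,X2,X3,X4]:
  I: [-1 -2 -1 -2]
  M: [ 1  1  1  1]
  Θ: [ 0 -1  0 -1]
RREF → pivots at {X1,X2} ⇒ r = 2
Pivot set = {X1,X2}, free = {X3,X4}
RREF:
  r0: [   1    0    1    0]
  r1: [   0    1    0    1]
  r2: [   0    0    0    0]
Fix exponent of X3 at 1, X4 at 0; solve each RREF row for its pivot's exponent:
  r0: exp(X1) + (1)·1 = 0 ⇒ exp(X1) = -1
  r1: exp(X2) + (0)·1 = 0 ⇒ exp(X2) = 0
Π_1 = X1^-1 · X3

["-1", "0", "1", "0"]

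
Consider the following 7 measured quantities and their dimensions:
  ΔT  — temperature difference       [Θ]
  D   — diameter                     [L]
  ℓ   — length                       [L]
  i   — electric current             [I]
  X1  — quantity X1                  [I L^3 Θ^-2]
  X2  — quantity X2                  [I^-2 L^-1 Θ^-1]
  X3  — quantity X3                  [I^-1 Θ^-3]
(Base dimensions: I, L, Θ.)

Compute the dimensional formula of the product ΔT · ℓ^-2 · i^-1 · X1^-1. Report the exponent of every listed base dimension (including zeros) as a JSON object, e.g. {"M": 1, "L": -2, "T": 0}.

Exponent matrix [I,L,Θ] × [ΔT,D,ℓ,i,X1,X2,X3]:
  I: [ 0  0  0  1  1 -2 -1]
  L: [ 0  1  1  0  3 -1  0]
  Θ: [ 1  0  0  0 -2 -1 -3]
  [I]: (1)·0+(-2)·0+(-1)·1+(-1)·1 = -2
  [L]: (1)·0+(-2)·1+(-1)·0+(-1)·3 = -5
  [Θ]: (1)·1+(-2)·0+(-1)·0+(-1)·-2 = 3
⇒ I^-2 L^-5 Θ^3

{"I": -2, "L": -5, "Θ": 3}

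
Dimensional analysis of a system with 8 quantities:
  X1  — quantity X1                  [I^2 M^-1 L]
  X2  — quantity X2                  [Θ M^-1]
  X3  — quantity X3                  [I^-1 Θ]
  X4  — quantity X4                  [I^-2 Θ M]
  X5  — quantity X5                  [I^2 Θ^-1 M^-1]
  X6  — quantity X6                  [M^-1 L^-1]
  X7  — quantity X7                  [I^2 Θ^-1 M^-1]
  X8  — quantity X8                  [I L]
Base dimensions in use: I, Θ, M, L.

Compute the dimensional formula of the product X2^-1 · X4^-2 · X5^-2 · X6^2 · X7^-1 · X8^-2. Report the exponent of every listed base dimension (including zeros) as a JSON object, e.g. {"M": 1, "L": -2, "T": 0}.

Exponent matrix [I,Θ,M,L] × [X1,X2,X3,X4,X5,X6,X7,X8]:
  I: [ 2  0 -1 -2  2  0  2  1]
  Θ: [ 0  1  1  1 -1  0 -1  0]
  M: [-1 -1  0  1 -1 -1 -1  0]
  L: [ 1  0  0  0  0 -1  0  1]
  [I]: (-1)·0+(-2)·-2+(-2)·2+(2)·0+(-1)·2+(-2)·1 = -4
  [Θ]: (-1)·1+(-2)·1+(-2)·-1+(2)·0+(-1)·-1+(-2)·0 = 0
  [M]: (-1)·-1+(-2)·1+(-2)·-1+(2)·-1+(-1)·-1+(-2)·0 = 0
  [L]: (-1)·0+(-2)·0+(-2)·0+(2)·-1+(-1)·0+(-2)·1 = -4
⇒ I^-4 L^-4

{"I": -4, "Θ": 0, "M": 0, "L": -4}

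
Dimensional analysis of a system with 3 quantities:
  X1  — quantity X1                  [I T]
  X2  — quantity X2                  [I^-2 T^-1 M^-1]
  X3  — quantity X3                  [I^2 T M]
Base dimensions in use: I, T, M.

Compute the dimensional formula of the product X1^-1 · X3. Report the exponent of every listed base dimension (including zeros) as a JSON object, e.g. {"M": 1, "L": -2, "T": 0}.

Exponent matrix [I,T,M] × [X1,X2,X3]:
  I: [ 1 -2  2]
  T: [ 1 -1  1]
  M: [ 0 -1  1]
  [I]: (-1)·1+(1)·2 = 1
  [T]: (-1)·1+(1)·1 = 0
  [M]: (-1)·0+(1)·1 = 1
⇒ I M

{"I": 1, "T": 0, "M": 1}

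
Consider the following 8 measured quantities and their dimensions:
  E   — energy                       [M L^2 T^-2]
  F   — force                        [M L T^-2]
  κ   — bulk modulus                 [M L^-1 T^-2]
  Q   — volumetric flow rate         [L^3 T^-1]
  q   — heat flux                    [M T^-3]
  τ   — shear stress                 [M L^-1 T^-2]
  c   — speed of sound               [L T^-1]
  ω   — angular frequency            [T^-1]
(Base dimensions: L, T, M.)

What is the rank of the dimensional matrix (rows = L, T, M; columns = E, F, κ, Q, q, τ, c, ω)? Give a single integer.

Exponent matrix [L,T,M] × [E,F,κ,Q,q,τ,c,ω]:
  L: [ 2  1 -1  3  0 -1  1  0]
  T: [-2 -2 -2 -1 -3 -2 -1 -1]
  M: [ 1  1  1  0  1  1  0  0]
Echelon form has 3 nonzero rows (pivots: E,F,Q)

3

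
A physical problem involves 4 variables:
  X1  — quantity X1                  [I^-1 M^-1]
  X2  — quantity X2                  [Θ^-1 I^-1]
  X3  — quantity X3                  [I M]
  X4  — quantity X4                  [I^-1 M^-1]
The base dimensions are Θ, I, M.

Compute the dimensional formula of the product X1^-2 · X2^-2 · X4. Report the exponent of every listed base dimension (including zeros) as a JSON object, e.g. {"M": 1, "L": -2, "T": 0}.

{"Θ": 2, "I": 3, "M": 1}

Write exponents as rows Θ,I,M / cols X1,X2,X3,X4:
  Θ: [ 0 -1  0  0]
  I: [-1 -1  1 -1]
  M: [-1  0  1 -1]
  [Θ]: (-2)·0+(-2)·-1+(1)·0 = 2
  [I]: (-2)·-1+(-2)·-1+(1)·-1 = 3
  [M]: (-2)·-1+(-2)·0+(1)·-1 = 1
⇒ Θ^2 I^3 M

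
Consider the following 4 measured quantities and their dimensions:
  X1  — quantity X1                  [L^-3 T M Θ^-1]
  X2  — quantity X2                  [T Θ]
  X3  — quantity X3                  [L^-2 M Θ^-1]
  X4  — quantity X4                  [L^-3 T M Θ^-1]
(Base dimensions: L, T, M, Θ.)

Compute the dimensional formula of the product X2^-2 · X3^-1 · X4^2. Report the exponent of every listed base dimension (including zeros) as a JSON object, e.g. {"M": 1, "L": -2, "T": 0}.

Write exponents as rows L,T,M,Θ / cols X1,X2,X3,X4:
  L: [-3  0 -2 -3]
  T: [ 1  1  0  1]
  M: [ 1  0  1  1]
  Θ: [-1  1 -1 -1]
  [L]: (-2)·0+(-1)·-2+(2)·-3 = -4
  [T]: (-2)·1+(-1)·0+(2)·1 = 0
  [M]: (-2)·0+(-1)·1+(2)·1 = 1
  [Θ]: (-2)·1+(-1)·-1+(2)·-1 = -3
⇒ L^-4 M Θ^-3

{"L": -4, "T": 0, "M": 1, "Θ": -3}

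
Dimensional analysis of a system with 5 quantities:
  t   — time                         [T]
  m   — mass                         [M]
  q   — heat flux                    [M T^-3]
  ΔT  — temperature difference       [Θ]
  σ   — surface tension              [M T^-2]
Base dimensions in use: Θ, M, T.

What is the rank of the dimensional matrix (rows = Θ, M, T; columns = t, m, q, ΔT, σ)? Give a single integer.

Dimensional matrix (Θ×M×T by t×m×q×ΔT×σ):
  Θ: [ 0  0  0  1  0]
  M: [ 0  1  1  0  1]
  T: [ 1  0 -3  0 -2]
Row reduction gives pivot columns t,m,ΔT; rank = 3

3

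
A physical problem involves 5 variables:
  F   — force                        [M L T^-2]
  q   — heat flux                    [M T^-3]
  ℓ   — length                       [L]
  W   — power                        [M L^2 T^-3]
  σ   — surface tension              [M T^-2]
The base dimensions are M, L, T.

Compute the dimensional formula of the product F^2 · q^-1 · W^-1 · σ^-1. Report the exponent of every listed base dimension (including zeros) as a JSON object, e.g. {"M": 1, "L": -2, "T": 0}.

{"M": -1, "L": 0, "T": 4}

Write exponents as rows M,L,T / cols F,q,ℓ,W,σ:
  M: [ 1  1  0  1  1]
  L: [ 1  0  1  2  0]
  T: [-2 -3  0 -3 -2]
  [M]: (2)·1+(-1)·1+(-1)·1+(-1)·1 = -1
  [L]: (2)·1+(-1)·0+(-1)·2+(-1)·0 = 0
  [T]: (2)·-2+(-1)·-3+(-1)·-3+(-1)·-2 = 4
⇒ M^-1 T^4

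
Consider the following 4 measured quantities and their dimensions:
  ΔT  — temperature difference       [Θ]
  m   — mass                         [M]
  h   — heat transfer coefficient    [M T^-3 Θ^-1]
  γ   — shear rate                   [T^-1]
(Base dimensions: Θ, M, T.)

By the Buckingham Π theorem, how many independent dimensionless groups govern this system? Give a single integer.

1

Exponent matrix [Θ,M,T] × [ΔT,m,h,γ]:
  Θ: [ 1  0 -1  0]
  M: [ 0  1  1  0]
  T: [ 0  0 -3 -1]
Echelon form has 3 nonzero rows (pivots: ΔT,m,h)
Π count = n − r = 4 − 3 = 1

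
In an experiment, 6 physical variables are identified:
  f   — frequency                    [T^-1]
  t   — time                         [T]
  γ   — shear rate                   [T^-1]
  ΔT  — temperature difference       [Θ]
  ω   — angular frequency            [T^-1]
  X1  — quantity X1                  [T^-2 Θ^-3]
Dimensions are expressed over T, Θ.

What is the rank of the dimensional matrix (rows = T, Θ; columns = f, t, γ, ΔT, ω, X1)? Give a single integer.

2

Write exponents as rows T,Θ / cols f,t,γ,ΔT,ω,X1:
  T: [-1  1 -1  0 -1 -2]
  Θ: [ 0  0  0  1  0 -3]
Row reduction gives pivot columns f,ΔT; rank = 2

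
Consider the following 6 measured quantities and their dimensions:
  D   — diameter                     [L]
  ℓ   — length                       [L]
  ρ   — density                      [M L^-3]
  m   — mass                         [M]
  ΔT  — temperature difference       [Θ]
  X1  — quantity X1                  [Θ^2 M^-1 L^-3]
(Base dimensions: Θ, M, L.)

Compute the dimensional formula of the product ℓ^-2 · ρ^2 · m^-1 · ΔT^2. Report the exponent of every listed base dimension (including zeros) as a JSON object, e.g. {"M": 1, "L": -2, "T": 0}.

Exponent matrix [Θ,M,L] × [D,ℓ,ρ,m,ΔT,X1]:
  Θ: [ 0  0  0  0  1  2]
  M: [ 0  0  1  1  0 -1]
  L: [ 1  1 -3  0  0 -3]
  [Θ]: (-2)·0+(2)·0+(-1)·0+(2)·1 = 2
  [M]: (-2)·0+(2)·1+(-1)·1+(2)·0 = 1
  [L]: (-2)·1+(2)·-3+(-1)·0+(2)·0 = -8
⇒ Θ^2 M L^-8

{"Θ": 2, "M": 1, "L": -8}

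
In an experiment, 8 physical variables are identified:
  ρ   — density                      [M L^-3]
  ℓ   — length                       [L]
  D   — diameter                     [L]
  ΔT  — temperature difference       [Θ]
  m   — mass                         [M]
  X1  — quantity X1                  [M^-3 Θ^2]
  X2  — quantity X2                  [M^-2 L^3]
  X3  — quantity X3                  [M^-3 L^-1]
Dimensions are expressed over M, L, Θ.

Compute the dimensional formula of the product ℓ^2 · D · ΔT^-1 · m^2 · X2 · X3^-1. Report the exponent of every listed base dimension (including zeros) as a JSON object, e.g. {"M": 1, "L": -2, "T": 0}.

Exponent matrix [M,L,Θ] × [ρ,ℓ,D,ΔT,m,X1,X2,X3]:
  M: [ 1  0  0  0  1 -3 -2 -3]
  L: [-3  1  1  0  0  0  3 -1]
  Θ: [ 0  0  0  1  0  2  0  0]
  [M]: (2)·0+(1)·0+(-1)·0+(2)·1+(1)·-2+(-1)·-3 = 3
  [L]: (2)·1+(1)·1+(-1)·0+(2)·0+(1)·3+(-1)·-1 = 7
  [Θ]: (2)·0+(1)·0+(-1)·1+(2)·0+(1)·0+(-1)·0 = -1
⇒ M^3 L^7 Θ^-1

{"M": 3, "L": 7, "Θ": -1}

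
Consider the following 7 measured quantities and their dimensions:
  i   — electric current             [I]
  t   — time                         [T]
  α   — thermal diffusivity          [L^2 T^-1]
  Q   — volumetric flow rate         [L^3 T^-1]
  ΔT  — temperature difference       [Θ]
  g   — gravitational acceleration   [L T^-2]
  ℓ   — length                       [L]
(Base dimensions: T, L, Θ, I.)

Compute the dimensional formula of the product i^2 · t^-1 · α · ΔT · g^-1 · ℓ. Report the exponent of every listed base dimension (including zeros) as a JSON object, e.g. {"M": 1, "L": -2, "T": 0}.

Dimensional matrix (T×L×Θ×I by i×t×α×Q×ΔT×g×ℓ):
  T: [ 0  1 -1 -1  0 -2  0]
  L: [ 0  0  2  3  0  1  1]
  Θ: [ 0  0  0  0  1  0  0]
  I: [ 1  0  0  0  0  0  0]
  [T]: (2)·0+(-1)·1+(1)·-1+(1)·0+(-1)·-2+(1)·0 = 0
  [L]: (2)·0+(-1)·0+(1)·2+(1)·0+(-1)·1+(1)·1 = 2
  [Θ]: (2)·0+(-1)·0+(1)·0+(1)·1+(-1)·0+(1)·0 = 1
  [I]: (2)·1+(-1)·0+(1)·0+(1)·0+(-1)·0+(1)·0 = 2
⇒ L^2 Θ I^2

{"T": 0, "L": 2, "Θ": 1, "I": 2}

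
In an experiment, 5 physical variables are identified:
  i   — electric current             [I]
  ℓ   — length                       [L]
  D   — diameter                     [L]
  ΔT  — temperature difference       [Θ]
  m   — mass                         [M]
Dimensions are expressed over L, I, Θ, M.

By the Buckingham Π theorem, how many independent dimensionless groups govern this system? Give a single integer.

Write exponents as rows L,I,Θ,M / cols i,ℓ,D,ΔT,m:
  L: [ 0  1  1  0  0]
  I: [ 1  0  0  0  0]
  Θ: [ 0  0  0  1  0]
  M: [ 0  0  0  0  1]
RREF → pivots at {i,ℓ,ΔT,m} ⇒ r = 4
n=5, r=4 ⇒ 1 dimensionless group

1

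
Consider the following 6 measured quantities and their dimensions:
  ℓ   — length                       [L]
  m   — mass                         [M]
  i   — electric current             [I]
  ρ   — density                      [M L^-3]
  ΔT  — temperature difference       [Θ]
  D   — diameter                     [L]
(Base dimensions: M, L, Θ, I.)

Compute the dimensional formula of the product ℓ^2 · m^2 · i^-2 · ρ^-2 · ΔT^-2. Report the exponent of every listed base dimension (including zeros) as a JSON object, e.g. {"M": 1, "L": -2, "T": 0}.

Dimensional matrix (M×L×Θ×I by ℓ×m×i×ρ×ΔT×D):
  M: [ 0  1  0  1  0  0]
  L: [ 1  0  0 -3  0  1]
  Θ: [ 0  0  0  0  1  0]
  I: [ 0  0  1  0  0  0]
  [M]: (2)·0+(2)·1+(-2)·0+(-2)·1+(-2)·0 = 0
  [L]: (2)·1+(2)·0+(-2)·0+(-2)·-3+(-2)·0 = 8
  [Θ]: (2)·0+(2)·0+(-2)·0+(-2)·0+(-2)·1 = -2
  [I]: (2)·0+(2)·0+(-2)·1+(-2)·0+(-2)·0 = -2
⇒ L^8 Θ^-2 I^-2

{"M": 0, "L": 8, "Θ": -2, "I": -2}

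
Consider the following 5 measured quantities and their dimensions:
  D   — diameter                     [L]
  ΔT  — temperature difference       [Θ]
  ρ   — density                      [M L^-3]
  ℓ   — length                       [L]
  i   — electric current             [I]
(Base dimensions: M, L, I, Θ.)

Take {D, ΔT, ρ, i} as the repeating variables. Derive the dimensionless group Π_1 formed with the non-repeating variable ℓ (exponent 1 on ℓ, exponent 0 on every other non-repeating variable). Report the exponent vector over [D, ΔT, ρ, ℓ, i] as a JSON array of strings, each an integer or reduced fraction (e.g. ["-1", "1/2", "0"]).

Dimensional matrix (M×L×I×Θ by D×ΔT×ρ×ℓ×i):
  M: [ 0  0  1  0  0]
  L: [ 1  0 -3  1  0]
  I: [ 0  0  0  0  1]
  Θ: [ 0  1  0  0  0]
Row reduction gives pivot columns D,ΔT,ρ,i; rank = 4
Repeat: D,ΔT,ρ,i; free: ℓ
RREF:
  r0: [   1    0    0    1    0]
  r1: [   0    1    0    0    0]
  r2: [   0    0    1    0    0]
  r3: [   0    0    0    0    1]
Fix exponent of ℓ at 1; solve each RREF row for its pivot's exponent:
  r0: exp(D) + (1)·1 = 0 ⇒ exp(D) = -1
  r1: exp(ΔT) + (0)·1 = 0 ⇒ exp(ΔT) = 0
  r2: exp(ρ) + (0)·1 = 0 ⇒ exp(ρ) = 0
  r3: exp(i) + (0)·1 = 0 ⇒ exp(i) = 0
Π_1 = D^-1 · ℓ

["-1", "0", "0", "1", "0"]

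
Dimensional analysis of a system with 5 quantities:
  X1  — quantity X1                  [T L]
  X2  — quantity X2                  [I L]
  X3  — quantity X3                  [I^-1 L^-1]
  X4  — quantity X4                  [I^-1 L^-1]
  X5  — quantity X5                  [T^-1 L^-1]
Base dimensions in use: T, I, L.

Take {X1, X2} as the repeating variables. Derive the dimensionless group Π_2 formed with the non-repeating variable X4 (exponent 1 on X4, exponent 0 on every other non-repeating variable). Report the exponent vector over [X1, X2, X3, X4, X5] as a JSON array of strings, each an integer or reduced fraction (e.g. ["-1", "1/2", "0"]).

["0", "1", "0", "1", "0"]

Write exponents as rows T,I,L / cols X1,X2,X3,X4,X5:
  T: [ 1  0  0  0 -1]
  I: [ 0  1 -1 -1  0]
  L: [ 1  1 -1 -1 -1]
Row reduction gives pivot columns X1,X2; rank = 2
Repeat: X1,X2; free: X3,X4,X5
RREF:
  r0: [   1    0    0    0   -1]
  r1: [   0    1   -1   -1    0]
  r2: [   0    0    0    0    0]
Fix exponent of X4 at 1, X3 at 0, X5 at 0; solve each RREF row for its pivot's exponent:
  r0: exp(X1) + (0)·1 = 0 ⇒ exp(X1) = 0
  r1: exp(X2) + (-1)·1 = 0 ⇒ exp(X2) = 1
Π_2 = X2 · X4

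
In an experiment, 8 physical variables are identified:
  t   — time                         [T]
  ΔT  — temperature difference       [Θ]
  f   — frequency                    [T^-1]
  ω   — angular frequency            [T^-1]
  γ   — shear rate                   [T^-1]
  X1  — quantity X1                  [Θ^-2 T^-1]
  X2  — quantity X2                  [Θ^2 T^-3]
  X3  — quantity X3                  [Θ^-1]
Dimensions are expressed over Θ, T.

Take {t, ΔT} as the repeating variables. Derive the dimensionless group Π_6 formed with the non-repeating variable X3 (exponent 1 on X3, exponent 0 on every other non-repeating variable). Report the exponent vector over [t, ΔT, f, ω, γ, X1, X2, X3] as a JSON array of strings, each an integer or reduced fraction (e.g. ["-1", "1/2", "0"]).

Exponent matrix [Θ,T] × [t,ΔT,f,ω,γ,X1,X2,X3]:
  Θ: [ 0  1  0  0  0 -2  2 -1]
  T: [ 1  0 -1 -1 -1 -1 -3  0]
RREF → pivots at {t,ΔT} ⇒ r = 2
Repeat: t,ΔT; free: f,ω,γ,X1,X2,X3
RREF:
  r0: [   1    0   -1   -1   -1   -1   -3    0]
  r1: [   0    1    0    0    0   -2    2   -1]
Fix exponent of X3 at 1, f at 0, ω at 0, γ at 0, X1 at 0, X2 at 0; solve each RREF row for its pivot's exponent:
  r0: exp(t) + (0)·1 = 0 ⇒ exp(t) = 0
  r1: exp(ΔT) + (-1)·1 = 0 ⇒ exp(ΔT) = 1
Π_6 = ΔT · X3

["0", "1", "0", "0", "0", "0", "0", "1"]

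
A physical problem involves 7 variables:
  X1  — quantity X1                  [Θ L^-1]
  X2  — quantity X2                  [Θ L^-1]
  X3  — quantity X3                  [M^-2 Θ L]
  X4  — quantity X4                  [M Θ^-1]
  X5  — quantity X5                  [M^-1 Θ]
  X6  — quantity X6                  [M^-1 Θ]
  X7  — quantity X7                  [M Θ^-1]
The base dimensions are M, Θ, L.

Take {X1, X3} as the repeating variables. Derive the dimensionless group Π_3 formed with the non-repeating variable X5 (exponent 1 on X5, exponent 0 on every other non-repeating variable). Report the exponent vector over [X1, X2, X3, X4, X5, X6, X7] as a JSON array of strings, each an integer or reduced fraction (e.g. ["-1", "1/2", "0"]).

["-1/2", "0", "-1/2", "0", "1", "0", "0"]

Dimensional matrix (M×Θ×L by X1×X2×X3×X4×X5×X6×X7):
  M: [ 0  0 -2  1 -1 -1  1]
  Θ: [ 1  1  1 -1  1  1 -1]
  L: [-1 -1  1  0  0  0  0]
Row reduction gives pivot columns X1,X3; rank = 2
Pivot set = {X1,X3}, free = {X2,X4,X5,X6,X7}
RREF:
  r0: [   1    1    0 -1/2  1/2  1/2 -1/2]
  r1: [   0    0    1 -1/2  1/2  1/2 -1/2]
  r2: [   0    0    0    0    0    0    0]
Fix exponent of X5 at 1, X2 at 0, X4 at 0, X6 at 0, X7 at 0; solve each RREF row for its pivot's exponent:
  r0: exp(X1) + (1/2)·1 = 0 ⇒ exp(X1) = -1/2
  r1: exp(X3) + (1/2)·1 = 0 ⇒ exp(X3) = -1/2
Π_3 = X1^(-1/2) · X3^(-1/2) · X5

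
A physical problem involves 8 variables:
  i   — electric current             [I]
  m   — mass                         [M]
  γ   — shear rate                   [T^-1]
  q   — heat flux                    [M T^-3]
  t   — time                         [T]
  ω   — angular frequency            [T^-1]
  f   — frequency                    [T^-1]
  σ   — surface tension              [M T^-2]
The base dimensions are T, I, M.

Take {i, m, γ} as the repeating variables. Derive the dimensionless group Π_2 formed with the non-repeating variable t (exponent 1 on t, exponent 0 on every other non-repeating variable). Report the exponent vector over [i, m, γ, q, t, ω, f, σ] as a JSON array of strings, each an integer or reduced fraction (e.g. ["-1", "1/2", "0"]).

["0", "0", "1", "0", "1", "0", "0", "0"]

Dimensional matrix (T×I×M by i×m×γ×q×t×ω×f×σ):
  T: [ 0  0 -1 -3  1 -1 -1 -2]
  I: [ 1  0  0  0  0  0  0  0]
  M: [ 0  1  0  1  0  0  0  1]
RREF → pivots at {i,m,γ} ⇒ r = 3
Repeat: i,m,γ; free: q,t,ω,f,σ
RREF:
  r0: [   1    0    0    0    0    0    0    0]
  r1: [   0    1    0    1    0    0    0    1]
  r2: [   0    0    1    3   -1    1    1    2]
Fix exponent of t at 1, q at 0, ω at 0, f at 0, σ at 0; solve each RREF row for its pivot's exponent:
  r0: exp(i) + (0)·1 = 0 ⇒ exp(i) = 0
  r1: exp(m) + (0)·1 = 0 ⇒ exp(m) = 0
  r2: exp(γ) + (-1)·1 = 0 ⇒ exp(γ) = 1
Π_2 = γ · t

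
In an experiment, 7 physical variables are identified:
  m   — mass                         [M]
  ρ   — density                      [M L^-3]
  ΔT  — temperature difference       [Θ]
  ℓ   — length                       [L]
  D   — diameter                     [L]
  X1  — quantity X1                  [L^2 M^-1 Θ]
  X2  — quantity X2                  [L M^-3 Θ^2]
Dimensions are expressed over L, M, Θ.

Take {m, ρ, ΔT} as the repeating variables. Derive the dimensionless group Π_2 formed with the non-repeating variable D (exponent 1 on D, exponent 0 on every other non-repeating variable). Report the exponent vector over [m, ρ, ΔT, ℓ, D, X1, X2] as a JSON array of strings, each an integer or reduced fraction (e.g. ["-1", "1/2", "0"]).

["-1/3", "1/3", "0", "0", "1", "0", "0"]

Write exponents as rows L,M,Θ / cols m,ρ,ΔT,ℓ,D,X1,X2:
  L: [ 0 -3  0  1  1  2  1]
  M: [ 1  1  0  0  0 -1 -3]
  Θ: [ 0  0  1  0  0  1  2]
RREF → pivots at {m,ρ,ΔT} ⇒ r = 3
Pivot set = {m,ρ,ΔT}, free = {ℓ,D,X1,X2}
RREF:
  r0: [   1    0    0  1/3  1/3 -1/3 -8/3]
  r1: [   0    1    0 -1/3 -1/3 -2/3 -1/3]
  r2: [   0    0    1    0    0    1    2]
Fix exponent of D at 1, ℓ at 0, X1 at 0, X2 at 0; solve each RREF row for its pivot's exponent:
  r0: exp(m) + (1/3)·1 = 0 ⇒ exp(m) = -1/3
  r1: exp(ρ) + (-1/3)·1 = 0 ⇒ exp(ρ) = 1/3
  r2: exp(ΔT) + (0)·1 = 0 ⇒ exp(ΔT) = 0
Π_2 = m^(-1/3) · ρ^(1/3) · D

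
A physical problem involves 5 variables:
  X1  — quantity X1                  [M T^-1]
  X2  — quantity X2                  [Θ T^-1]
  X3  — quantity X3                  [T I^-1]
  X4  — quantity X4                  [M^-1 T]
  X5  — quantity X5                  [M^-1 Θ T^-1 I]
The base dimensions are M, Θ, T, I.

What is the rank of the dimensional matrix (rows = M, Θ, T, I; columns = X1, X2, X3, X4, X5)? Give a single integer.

Dimensional matrix (M×Θ×T×I by X1×X2×X3×X4×X5):
  M: [ 1  0  0 -1 -1]
  Θ: [ 0  1  0  0  1]
  T: [-1 -1  1  1 -1]
  I: [ 0  0 -1  0  1]
Row reduction gives pivot columns X1,X2,X3; rank = 3

3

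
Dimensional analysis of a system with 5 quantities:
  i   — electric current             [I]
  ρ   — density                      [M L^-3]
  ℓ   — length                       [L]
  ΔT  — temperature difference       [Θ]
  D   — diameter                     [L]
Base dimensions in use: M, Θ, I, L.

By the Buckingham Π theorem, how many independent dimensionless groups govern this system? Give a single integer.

Dimensional matrix (M×Θ×I×L by i×ρ×ℓ×ΔT×D):
  M: [ 0  1  0  0  0]
  Θ: [ 0  0  0  1  0]
  I: [ 1  0  0  0  0]
  L: [ 0 -3  1  0  1]
Row reduction gives pivot columns i,ρ,ℓ,ΔT; rank = 4
5 vars − rank 4 = 1 Π group

1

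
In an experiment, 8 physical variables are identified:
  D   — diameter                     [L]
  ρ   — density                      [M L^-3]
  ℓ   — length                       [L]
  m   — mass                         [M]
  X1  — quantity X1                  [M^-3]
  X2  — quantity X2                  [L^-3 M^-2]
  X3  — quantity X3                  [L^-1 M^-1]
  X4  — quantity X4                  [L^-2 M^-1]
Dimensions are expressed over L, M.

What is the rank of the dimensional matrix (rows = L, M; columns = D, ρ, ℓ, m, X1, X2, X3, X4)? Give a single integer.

Exponent matrix [L,M] × [D,ρ,ℓ,m,X1,X2,X3,X4]:
  L: [ 1 -3  1  0  0 -3 -1 -2]
  M: [ 0  1  0  1 -3 -2 -1 -1]
RREF → pivots at {D,ρ} ⇒ r = 2

2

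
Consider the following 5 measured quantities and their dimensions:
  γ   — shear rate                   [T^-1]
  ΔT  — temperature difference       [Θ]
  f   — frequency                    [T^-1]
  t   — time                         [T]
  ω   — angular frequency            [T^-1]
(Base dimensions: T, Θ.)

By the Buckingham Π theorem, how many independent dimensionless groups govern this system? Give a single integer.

Exponent matrix [T,Θ] × [γ,ΔT,f,t,ω]:
  T: [-1  0 -1  1 -1]
  Θ: [ 0  1  0  0  0]
RREF → pivots at {γ,ΔT} ⇒ r = 2
n=5, r=2 ⇒ 3 dimensionless groups

3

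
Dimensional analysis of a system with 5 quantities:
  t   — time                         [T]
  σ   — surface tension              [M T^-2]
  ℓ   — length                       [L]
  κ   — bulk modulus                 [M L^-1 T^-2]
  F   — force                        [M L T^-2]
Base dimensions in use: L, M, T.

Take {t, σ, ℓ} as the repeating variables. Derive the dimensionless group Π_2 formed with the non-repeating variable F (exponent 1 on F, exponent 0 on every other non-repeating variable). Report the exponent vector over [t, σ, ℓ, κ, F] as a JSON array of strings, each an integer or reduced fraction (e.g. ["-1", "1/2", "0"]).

Dimensional matrix (L×M×T by t×σ×ℓ×κ×F):
  L: [ 0  0  1 -1  1]
  M: [ 0  1  0  1  1]
  T: [ 1 -2  0 -2 -2]
Row reduction gives pivot columns t,σ,ℓ; rank = 3
Repeat: t,σ,ℓ; free: κ,F
RREF:
  r0: [   1    0    0    0    0]
  r1: [   0    1    0    1    1]
  r2: [   0    0    1   -1    1]
Fix exponent of F at 1, κ at 0; solve each RREF row for its pivot's exponent:
  r0: exp(t) + (0)·1 = 0 ⇒ exp(t) = 0
  r1: exp(σ) + (1)·1 = 0 ⇒ exp(σ) = -1
  r2: exp(ℓ) + (1)·1 = 0 ⇒ exp(ℓ) = -1
Π_2 = σ^-1 · ℓ^-1 · F

["0", "-1", "-1", "0", "1"]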